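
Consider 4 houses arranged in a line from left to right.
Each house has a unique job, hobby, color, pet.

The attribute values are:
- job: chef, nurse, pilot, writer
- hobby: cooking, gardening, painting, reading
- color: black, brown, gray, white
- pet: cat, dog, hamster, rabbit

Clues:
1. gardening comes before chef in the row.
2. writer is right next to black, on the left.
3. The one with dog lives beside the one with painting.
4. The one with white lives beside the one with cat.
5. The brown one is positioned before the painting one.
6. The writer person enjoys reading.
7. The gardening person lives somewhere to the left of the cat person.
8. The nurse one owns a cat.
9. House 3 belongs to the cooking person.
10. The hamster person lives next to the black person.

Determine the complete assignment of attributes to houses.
Solution:

House | Job | Hobby | Color | Pet
---------------------------------
  1   | writer | reading | brown | hamster
  2   | pilot | gardening | black | rabbit
  3   | chef | cooking | white | dog
  4   | nurse | painting | gray | cat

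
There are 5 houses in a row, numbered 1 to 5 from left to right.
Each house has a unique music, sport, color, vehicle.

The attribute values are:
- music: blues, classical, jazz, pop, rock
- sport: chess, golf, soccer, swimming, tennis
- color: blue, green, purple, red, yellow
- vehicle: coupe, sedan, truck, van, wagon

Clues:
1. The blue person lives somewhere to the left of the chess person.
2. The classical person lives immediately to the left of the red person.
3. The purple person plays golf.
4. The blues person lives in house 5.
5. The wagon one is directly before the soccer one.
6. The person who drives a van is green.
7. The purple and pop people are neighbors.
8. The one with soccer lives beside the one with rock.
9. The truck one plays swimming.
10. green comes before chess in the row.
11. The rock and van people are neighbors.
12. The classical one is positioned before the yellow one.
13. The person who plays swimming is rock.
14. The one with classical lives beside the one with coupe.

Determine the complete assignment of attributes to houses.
Solution:

House | Music | Sport | Color | Vehicle
---------------------------------------
  1   | classical | golf | purple | wagon
  2   | pop | soccer | red | coupe
  3   | rock | swimming | blue | truck
  4   | jazz | tennis | green | van
  5   | blues | chess | yellow | sedan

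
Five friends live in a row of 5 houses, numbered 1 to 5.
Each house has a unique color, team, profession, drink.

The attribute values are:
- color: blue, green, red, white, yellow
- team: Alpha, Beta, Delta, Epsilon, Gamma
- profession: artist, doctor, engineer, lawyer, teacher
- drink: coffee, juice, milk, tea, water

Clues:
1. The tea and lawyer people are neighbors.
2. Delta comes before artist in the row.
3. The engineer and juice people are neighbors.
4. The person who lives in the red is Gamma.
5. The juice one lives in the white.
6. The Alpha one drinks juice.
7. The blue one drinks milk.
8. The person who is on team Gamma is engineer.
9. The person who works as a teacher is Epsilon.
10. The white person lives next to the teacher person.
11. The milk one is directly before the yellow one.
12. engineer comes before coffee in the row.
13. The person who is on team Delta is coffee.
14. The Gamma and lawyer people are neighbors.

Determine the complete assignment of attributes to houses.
Solution:

House | Color | Team | Profession | Drink
-----------------------------------------
  1   | red | Gamma | engineer | tea
  2   | white | Alpha | lawyer | juice
  3   | blue | Epsilon | teacher | milk
  4   | yellow | Delta | doctor | coffee
  5   | green | Beta | artist | water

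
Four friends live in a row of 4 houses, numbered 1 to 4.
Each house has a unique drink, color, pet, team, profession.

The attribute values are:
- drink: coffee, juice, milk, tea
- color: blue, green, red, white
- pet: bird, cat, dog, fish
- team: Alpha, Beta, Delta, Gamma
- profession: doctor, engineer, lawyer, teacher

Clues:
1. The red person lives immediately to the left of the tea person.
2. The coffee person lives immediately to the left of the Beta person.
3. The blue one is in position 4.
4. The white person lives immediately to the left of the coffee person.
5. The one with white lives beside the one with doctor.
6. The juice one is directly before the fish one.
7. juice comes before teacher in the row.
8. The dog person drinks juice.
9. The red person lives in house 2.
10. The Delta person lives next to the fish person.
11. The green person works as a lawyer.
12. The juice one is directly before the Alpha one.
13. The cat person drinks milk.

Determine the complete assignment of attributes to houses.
Solution:

House | Drink | Color | Pet | Team | Profession
-----------------------------------------------
  1   | juice | white | dog | Delta | engineer
  2   | coffee | red | fish | Alpha | doctor
  3   | tea | green | bird | Beta | lawyer
  4   | milk | blue | cat | Gamma | teacher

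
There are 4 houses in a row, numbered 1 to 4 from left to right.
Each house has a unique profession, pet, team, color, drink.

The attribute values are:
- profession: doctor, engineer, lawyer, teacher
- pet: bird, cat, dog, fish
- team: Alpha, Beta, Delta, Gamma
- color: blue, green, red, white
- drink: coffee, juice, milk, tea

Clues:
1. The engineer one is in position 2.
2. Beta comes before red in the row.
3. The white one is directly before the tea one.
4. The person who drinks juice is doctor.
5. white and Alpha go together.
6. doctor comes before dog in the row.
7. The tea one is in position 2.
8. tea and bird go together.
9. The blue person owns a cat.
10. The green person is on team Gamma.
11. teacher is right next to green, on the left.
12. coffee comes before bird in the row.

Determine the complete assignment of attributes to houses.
Solution:

House | Profession | Pet | Team | Color | Drink
-----------------------------------------------
  1   | teacher | fish | Alpha | white | coffee
  2   | engineer | bird | Gamma | green | tea
  3   | doctor | cat | Beta | blue | juice
  4   | lawyer | dog | Delta | red | milk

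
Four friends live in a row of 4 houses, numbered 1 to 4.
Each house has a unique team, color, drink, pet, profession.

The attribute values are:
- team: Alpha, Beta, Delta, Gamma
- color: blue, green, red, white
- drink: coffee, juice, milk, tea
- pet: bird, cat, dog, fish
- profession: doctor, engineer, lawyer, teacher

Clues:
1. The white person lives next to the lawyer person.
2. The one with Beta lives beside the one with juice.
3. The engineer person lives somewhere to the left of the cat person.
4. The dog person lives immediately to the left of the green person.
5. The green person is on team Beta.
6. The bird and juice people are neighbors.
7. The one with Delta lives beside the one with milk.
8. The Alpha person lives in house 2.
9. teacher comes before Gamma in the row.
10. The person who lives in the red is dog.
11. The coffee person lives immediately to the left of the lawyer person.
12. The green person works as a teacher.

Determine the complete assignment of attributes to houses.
Solution:

House | Team | Color | Drink | Pet | Profession
-----------------------------------------------
  1   | Delta | white | coffee | fish | engineer
  2   | Alpha | red | milk | dog | lawyer
  3   | Beta | green | tea | bird | teacher
  4   | Gamma | blue | juice | cat | doctor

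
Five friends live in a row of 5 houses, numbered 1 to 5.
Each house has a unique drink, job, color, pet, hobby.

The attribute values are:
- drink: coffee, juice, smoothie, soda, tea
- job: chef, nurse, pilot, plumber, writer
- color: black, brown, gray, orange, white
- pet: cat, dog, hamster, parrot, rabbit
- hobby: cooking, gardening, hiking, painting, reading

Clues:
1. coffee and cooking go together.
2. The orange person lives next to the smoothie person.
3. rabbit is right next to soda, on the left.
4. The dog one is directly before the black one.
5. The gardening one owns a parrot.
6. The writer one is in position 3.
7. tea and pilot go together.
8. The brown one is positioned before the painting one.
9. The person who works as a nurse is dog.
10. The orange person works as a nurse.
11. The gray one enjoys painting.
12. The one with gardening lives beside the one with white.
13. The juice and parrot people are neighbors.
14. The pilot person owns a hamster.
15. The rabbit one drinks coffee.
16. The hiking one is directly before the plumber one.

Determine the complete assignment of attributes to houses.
Solution:

House | Drink | Job | Color | Pet | Hobby
-----------------------------------------
  1   | juice | nurse | orange | dog | hiking
  2   | smoothie | plumber | black | parrot | gardening
  3   | coffee | writer | white | rabbit | cooking
  4   | soda | chef | brown | cat | reading
  5   | tea | pilot | gray | hamster | painting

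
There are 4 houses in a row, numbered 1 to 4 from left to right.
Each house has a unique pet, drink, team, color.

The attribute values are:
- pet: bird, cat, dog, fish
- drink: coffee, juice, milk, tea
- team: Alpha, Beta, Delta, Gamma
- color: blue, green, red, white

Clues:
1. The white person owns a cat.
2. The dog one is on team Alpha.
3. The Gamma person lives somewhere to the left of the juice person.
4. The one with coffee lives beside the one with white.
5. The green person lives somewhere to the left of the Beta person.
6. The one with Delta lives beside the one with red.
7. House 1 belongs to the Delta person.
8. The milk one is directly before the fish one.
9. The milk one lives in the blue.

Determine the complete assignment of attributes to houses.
Solution:

House | Pet | Drink | Team | Color
----------------------------------
  1   | bird | milk | Delta | blue
  2   | fish | tea | Gamma | red
  3   | dog | coffee | Alpha | green
  4   | cat | juice | Beta | white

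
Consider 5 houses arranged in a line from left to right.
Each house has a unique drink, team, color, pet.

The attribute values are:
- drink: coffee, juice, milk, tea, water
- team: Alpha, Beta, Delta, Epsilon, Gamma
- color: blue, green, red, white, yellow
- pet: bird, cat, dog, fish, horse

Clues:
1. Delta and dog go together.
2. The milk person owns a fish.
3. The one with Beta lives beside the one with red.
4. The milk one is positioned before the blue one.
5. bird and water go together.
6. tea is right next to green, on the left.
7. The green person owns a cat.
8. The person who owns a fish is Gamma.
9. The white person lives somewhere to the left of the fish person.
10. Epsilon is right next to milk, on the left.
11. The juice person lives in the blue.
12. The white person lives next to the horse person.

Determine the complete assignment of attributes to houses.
Solution:

House | Drink | Team | Color | Pet
----------------------------------
  1   | water | Beta | white | bird
  2   | tea | Alpha | red | horse
  3   | coffee | Epsilon | green | cat
  4   | milk | Gamma | yellow | fish
  5   | juice | Delta | blue | dog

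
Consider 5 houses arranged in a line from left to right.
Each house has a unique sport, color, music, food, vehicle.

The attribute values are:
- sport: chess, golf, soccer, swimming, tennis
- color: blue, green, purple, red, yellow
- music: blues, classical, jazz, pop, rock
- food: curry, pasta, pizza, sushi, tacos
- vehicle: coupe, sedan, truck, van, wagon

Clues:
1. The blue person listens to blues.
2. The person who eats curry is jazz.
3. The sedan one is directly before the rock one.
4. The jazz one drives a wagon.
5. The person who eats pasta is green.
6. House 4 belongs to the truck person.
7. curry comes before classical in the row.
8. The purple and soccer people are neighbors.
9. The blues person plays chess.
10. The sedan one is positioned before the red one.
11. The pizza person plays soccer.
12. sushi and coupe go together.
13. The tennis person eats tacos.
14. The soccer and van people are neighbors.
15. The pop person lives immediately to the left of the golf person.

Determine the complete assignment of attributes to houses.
Solution:

House | Sport | Color | Music | Food | Vehicle
----------------------------------------------
  1   | swimming | purple | jazz | curry | wagon
  2   | soccer | yellow | pop | pizza | sedan
  3   | golf | green | rock | pasta | van
  4   | tennis | red | classical | tacos | truck
  5   | chess | blue | blues | sushi | coupe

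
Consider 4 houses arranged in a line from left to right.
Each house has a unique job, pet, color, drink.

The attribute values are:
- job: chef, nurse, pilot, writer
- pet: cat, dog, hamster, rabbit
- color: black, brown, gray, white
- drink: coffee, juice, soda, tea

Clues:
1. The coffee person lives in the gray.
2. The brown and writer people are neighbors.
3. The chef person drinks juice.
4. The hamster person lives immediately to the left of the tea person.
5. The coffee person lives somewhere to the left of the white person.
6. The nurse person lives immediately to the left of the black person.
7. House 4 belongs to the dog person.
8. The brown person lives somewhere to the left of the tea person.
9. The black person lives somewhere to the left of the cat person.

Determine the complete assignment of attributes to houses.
Solution:

House | Job | Pet | Color | Drink
---------------------------------
  1   | nurse | hamster | brown | soda
  2   | writer | rabbit | black | tea
  3   | pilot | cat | gray | coffee
  4   | chef | dog | white | juice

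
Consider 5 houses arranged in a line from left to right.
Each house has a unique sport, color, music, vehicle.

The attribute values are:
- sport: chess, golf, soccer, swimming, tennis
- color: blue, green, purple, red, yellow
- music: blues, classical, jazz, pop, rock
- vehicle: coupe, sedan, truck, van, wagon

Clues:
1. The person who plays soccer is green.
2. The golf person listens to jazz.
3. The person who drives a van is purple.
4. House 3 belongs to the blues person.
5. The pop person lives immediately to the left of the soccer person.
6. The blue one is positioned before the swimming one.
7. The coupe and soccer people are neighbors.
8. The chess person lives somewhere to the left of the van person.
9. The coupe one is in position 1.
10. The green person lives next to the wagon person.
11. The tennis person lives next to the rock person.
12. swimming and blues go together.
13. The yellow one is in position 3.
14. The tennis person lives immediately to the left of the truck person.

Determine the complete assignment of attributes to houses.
Solution:

House | Sport | Color | Music | Vehicle
---------------------------------------
  1   | tennis | blue | pop | coupe
  2   | soccer | green | rock | truck
  3   | swimming | yellow | blues | wagon
  4   | chess | red | classical | sedan
  5   | golf | purple | jazz | van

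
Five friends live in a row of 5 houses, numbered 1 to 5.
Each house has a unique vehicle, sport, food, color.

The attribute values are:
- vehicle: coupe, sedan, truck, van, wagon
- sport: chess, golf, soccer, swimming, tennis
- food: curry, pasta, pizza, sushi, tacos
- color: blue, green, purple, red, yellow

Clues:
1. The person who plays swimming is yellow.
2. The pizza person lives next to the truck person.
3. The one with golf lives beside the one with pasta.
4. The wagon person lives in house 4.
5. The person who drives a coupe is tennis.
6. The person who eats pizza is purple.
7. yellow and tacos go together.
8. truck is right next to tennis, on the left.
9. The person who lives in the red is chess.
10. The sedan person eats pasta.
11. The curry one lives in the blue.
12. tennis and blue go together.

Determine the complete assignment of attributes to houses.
Solution:

House | Vehicle | Sport | Food | Color
--------------------------------------
  1   | van | soccer | pizza | purple
  2   | truck | swimming | tacos | yellow
  3   | coupe | tennis | curry | blue
  4   | wagon | golf | sushi | green
  5   | sedan | chess | pasta | red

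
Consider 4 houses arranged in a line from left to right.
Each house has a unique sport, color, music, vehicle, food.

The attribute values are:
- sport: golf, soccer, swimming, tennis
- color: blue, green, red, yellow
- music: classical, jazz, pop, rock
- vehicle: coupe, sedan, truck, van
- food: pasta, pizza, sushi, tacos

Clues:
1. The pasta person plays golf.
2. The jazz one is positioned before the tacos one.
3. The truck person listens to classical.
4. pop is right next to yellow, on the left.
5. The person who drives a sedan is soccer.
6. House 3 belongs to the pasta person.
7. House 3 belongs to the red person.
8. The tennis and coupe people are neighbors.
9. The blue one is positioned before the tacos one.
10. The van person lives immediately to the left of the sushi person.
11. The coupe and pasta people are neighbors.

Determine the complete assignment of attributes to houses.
Solution:

House | Sport | Color | Music | Vehicle | Food
----------------------------------------------
  1   | tennis | blue | pop | van | pizza
  2   | swimming | yellow | jazz | coupe | sushi
  3   | golf | red | classical | truck | pasta
  4   | soccer | green | rock | sedan | tacos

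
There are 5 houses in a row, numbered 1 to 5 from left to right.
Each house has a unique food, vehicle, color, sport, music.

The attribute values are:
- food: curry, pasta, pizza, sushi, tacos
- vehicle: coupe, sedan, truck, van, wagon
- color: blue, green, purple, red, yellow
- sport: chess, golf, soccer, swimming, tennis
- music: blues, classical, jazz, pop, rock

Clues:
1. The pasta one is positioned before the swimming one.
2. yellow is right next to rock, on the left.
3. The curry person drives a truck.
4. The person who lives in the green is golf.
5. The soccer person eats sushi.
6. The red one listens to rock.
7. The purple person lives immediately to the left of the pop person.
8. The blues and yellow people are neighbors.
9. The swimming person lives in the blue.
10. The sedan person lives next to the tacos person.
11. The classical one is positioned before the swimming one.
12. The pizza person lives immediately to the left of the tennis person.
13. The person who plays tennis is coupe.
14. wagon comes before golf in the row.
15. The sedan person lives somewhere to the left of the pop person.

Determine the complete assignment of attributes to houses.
Solution:

House | Food | Vehicle | Color | Sport | Music
----------------------------------------------
  1   | pizza | sedan | purple | chess | blues
  2   | tacos | coupe | yellow | tennis | pop
  3   | sushi | wagon | red | soccer | rock
  4   | pasta | van | green | golf | classical
  5   | curry | truck | blue | swimming | jazz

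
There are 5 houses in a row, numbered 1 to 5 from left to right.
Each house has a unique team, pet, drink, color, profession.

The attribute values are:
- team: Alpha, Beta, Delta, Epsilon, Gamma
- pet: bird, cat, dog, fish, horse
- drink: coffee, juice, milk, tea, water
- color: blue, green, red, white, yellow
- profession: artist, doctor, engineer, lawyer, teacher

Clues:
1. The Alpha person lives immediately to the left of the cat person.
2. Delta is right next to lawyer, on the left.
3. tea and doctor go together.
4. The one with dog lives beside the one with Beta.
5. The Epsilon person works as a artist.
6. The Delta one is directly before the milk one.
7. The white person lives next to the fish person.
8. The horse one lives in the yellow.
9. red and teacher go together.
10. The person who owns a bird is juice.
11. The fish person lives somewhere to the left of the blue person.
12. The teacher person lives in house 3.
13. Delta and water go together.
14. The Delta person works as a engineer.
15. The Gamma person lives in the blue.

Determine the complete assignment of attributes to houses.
Solution:

House | Team | Pet | Drink | Color | Profession
-----------------------------------------------
  1   | Delta | dog | water | white | engineer
  2   | Beta | fish | milk | green | lawyer
  3   | Alpha | bird | juice | red | teacher
  4   | Gamma | cat | tea | blue | doctor
  5   | Epsilon | horse | coffee | yellow | artist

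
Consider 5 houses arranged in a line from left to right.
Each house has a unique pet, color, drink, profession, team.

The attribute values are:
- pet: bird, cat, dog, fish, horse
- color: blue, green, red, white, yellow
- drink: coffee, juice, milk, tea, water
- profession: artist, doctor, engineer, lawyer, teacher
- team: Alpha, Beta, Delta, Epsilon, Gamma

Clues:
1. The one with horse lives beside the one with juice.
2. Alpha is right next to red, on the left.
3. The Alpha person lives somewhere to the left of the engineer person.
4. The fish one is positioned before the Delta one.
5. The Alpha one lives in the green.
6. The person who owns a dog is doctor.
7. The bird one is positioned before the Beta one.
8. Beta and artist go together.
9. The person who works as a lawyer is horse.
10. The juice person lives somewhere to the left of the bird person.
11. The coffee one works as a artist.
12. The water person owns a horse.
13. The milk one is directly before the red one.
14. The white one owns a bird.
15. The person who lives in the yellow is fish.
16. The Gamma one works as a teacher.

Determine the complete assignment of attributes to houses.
Solution:

House | Pet | Color | Drink | Profession | Team
-----------------------------------------------
  1   | dog | green | milk | doctor | Alpha
  2   | horse | red | water | lawyer | Epsilon
  3   | fish | yellow | juice | teacher | Gamma
  4   | bird | white | tea | engineer | Delta
  5   | cat | blue | coffee | artist | Beta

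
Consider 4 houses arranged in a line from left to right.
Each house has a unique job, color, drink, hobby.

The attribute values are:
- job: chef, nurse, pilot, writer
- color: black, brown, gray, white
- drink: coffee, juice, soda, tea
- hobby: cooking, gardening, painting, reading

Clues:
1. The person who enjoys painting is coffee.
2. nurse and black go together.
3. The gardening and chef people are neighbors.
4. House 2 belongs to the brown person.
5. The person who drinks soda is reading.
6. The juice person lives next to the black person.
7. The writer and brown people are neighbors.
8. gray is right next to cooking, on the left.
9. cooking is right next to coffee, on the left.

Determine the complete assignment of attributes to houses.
Solution:

House | Job | Color | Drink | Hobby
-----------------------------------
  1   | writer | gray | tea | gardening
  2   | chef | brown | juice | cooking
  3   | nurse | black | coffee | painting
  4   | pilot | white | soda | reading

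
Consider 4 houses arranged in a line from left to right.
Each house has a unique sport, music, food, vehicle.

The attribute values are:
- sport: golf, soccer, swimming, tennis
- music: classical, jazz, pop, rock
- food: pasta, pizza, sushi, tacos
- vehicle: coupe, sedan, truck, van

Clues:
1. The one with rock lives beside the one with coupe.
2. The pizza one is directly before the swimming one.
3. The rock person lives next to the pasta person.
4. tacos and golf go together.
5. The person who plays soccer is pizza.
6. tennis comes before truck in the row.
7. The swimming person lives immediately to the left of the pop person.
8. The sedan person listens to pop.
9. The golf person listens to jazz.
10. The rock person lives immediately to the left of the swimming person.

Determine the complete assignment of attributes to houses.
Solution:

House | Sport | Music | Food | Vehicle
--------------------------------------
  1   | soccer | rock | pizza | van
  2   | swimming | classical | pasta | coupe
  3   | tennis | pop | sushi | sedan
  4   | golf | jazz | tacos | truck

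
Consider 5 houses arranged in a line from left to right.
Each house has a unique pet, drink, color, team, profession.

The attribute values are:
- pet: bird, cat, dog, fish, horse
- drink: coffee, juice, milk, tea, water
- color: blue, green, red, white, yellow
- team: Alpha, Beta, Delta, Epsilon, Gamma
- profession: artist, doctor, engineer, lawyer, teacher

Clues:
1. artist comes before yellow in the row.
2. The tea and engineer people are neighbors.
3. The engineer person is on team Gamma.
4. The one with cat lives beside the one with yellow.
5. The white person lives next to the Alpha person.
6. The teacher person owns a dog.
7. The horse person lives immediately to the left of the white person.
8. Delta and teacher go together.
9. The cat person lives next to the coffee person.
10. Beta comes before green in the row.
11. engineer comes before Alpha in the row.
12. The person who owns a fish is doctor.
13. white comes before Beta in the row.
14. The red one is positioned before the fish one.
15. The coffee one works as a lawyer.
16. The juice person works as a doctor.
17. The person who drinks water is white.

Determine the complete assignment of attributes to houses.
Solution:

House | Pet | Drink | Color | Team | Profession
-----------------------------------------------
  1   | horse | tea | red | Epsilon | artist
  2   | cat | water | white | Gamma | engineer
  3   | bird | coffee | yellow | Alpha | lawyer
  4   | fish | juice | blue | Beta | doctor
  5   | dog | milk | green | Delta | teacher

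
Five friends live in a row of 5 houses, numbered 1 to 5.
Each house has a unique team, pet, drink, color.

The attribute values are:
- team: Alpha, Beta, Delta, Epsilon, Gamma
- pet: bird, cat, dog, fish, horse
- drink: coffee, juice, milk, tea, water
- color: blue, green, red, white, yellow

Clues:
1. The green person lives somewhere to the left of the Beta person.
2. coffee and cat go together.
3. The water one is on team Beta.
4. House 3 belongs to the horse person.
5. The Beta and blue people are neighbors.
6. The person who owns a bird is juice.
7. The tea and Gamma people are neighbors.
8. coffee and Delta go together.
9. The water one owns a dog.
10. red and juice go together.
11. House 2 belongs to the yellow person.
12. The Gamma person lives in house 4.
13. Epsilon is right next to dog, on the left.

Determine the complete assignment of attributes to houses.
Solution:

House | Team | Pet | Drink | Color
----------------------------------
  1   | Epsilon | fish | milk | green
  2   | Beta | dog | water | yellow
  3   | Alpha | horse | tea | blue
  4   | Gamma | bird | juice | red
  5   | Delta | cat | coffee | white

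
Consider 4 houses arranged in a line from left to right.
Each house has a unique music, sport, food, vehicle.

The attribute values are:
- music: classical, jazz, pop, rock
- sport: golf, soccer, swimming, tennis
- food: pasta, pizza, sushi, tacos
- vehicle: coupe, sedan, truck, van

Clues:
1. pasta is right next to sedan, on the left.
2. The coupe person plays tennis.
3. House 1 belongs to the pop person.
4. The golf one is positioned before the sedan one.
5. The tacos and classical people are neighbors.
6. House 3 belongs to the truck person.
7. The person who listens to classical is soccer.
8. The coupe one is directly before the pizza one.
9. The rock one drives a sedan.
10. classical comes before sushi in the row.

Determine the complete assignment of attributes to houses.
Solution:

House | Music | Sport | Food | Vehicle
--------------------------------------
  1   | pop | tennis | tacos | coupe
  2   | classical | soccer | pizza | van
  3   | jazz | golf | pasta | truck
  4   | rock | swimming | sushi | sedan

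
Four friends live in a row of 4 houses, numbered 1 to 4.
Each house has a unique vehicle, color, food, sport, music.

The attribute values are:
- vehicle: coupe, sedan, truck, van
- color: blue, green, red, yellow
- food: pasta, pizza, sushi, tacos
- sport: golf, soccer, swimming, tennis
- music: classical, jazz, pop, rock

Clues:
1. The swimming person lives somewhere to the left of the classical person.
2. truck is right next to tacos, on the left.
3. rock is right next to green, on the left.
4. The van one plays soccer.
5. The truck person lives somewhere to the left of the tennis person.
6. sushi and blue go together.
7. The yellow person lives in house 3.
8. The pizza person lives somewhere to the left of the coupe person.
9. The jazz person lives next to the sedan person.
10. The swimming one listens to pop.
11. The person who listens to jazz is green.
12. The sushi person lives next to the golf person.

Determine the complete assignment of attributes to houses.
Solution:

House | Vehicle | Color | Food | Sport | Music
----------------------------------------------
  1   | van | blue | sushi | soccer | rock
  2   | truck | green | pizza | golf | jazz
  3   | sedan | yellow | tacos | swimming | pop
  4   | coupe | red | pasta | tennis | classical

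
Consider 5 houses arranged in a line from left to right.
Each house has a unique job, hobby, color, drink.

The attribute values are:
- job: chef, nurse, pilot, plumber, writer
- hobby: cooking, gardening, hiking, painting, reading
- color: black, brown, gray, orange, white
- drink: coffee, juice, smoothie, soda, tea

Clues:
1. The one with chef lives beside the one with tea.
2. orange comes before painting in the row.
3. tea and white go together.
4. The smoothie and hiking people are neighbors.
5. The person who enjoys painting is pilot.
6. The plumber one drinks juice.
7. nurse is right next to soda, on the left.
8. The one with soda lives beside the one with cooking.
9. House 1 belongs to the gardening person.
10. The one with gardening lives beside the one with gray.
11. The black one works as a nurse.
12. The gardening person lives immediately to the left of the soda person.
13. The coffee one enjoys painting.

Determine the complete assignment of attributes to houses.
Solution:

House | Job | Hobby | Color | Drink
-----------------------------------
  1   | nurse | gardening | black | smoothie
  2   | chef | hiking | gray | soda
  3   | writer | cooking | white | tea
  4   | plumber | reading | orange | juice
  5   | pilot | painting | brown | coffee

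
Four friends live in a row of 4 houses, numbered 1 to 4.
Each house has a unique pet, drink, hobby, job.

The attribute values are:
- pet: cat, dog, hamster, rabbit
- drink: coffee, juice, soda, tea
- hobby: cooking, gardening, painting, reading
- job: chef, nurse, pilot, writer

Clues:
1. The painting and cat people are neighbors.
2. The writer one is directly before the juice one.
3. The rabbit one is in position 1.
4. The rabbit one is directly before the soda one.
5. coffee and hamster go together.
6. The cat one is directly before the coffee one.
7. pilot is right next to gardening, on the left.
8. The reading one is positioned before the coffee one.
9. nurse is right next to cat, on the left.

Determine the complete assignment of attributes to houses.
Solution:

House | Pet | Drink | Hobby | Job
---------------------------------
  1   | rabbit | tea | painting | nurse
  2   | cat | soda | reading | pilot
  3   | hamster | coffee | gardening | writer
  4   | dog | juice | cooking | chef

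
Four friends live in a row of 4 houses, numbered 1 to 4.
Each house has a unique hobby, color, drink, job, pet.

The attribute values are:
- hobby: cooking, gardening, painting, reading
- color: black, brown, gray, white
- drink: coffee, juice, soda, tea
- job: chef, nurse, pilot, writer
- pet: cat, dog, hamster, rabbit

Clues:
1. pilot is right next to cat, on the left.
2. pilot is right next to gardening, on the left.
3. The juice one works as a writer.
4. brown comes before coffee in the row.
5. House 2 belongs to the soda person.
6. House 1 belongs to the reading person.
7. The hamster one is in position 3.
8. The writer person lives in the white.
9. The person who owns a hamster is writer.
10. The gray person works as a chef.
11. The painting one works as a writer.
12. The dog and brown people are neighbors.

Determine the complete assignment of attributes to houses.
Solution:

House | Hobby | Color | Drink | Job | Pet
-----------------------------------------
  1   | reading | black | tea | pilot | dog
  2   | gardening | brown | soda | nurse | cat
  3   | painting | white | juice | writer | hamster
  4   | cooking | gray | coffee | chef | rabbit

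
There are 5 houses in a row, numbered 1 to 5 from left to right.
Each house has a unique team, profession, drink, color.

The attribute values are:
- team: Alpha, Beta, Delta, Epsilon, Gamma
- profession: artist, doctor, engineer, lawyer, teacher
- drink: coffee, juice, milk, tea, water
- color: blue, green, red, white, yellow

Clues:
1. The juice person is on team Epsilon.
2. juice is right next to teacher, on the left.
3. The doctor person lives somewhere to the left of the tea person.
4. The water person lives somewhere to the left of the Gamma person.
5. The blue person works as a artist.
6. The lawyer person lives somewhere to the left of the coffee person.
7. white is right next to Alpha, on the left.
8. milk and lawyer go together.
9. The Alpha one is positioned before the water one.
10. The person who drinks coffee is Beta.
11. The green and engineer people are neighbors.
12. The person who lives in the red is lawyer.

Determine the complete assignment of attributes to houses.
Solution:

House | Team | Profession | Drink | Color
-----------------------------------------
  1   | Epsilon | doctor | juice | white
  2   | Alpha | teacher | tea | green
  3   | Delta | engineer | water | yellow
  4   | Gamma | lawyer | milk | red
  5   | Beta | artist | coffee | blue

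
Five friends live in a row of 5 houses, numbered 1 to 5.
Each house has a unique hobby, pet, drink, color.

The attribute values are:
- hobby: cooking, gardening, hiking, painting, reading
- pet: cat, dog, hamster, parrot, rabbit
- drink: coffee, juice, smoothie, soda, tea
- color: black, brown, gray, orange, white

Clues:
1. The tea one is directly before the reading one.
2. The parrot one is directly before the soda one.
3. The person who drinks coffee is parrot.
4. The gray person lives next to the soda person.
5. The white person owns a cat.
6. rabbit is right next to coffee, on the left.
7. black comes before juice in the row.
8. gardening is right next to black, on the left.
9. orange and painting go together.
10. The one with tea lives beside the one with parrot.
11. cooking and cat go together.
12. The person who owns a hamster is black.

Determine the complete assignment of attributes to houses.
Solution:

House | Hobby | Pet | Drink | Color
-----------------------------------
  1   | painting | rabbit | tea | orange
  2   | reading | parrot | coffee | gray
  3   | gardening | dog | soda | brown
  4   | hiking | hamster | smoothie | black
  5   | cooking | cat | juice | white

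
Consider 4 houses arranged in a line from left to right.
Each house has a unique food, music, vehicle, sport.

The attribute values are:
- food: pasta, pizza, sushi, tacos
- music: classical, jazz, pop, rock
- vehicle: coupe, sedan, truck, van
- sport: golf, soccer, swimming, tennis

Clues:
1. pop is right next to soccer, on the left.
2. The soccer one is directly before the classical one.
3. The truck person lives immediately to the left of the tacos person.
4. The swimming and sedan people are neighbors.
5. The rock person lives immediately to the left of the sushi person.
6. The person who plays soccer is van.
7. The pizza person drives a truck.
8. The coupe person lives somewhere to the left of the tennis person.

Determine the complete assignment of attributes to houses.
Solution:

House | Food | Music | Vehicle | Sport
--------------------------------------
  1   | pizza | pop | truck | golf
  2   | tacos | rock | van | soccer
  3   | sushi | classical | coupe | swimming
  4   | pasta | jazz | sedan | tennis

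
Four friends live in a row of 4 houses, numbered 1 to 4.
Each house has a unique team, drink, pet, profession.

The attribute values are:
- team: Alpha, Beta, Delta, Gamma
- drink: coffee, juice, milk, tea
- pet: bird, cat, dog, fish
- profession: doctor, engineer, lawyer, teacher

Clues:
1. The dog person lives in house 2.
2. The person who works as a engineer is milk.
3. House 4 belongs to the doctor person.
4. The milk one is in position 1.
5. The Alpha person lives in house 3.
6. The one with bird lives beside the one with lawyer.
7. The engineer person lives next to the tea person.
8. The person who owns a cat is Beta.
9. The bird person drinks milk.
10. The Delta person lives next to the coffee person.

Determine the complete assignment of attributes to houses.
Solution:

House | Team | Drink | Pet | Profession
---------------------------------------
  1   | Gamma | milk | bird | engineer
  2   | Delta | tea | dog | lawyer
  3   | Alpha | coffee | fish | teacher
  4   | Beta | juice | cat | doctor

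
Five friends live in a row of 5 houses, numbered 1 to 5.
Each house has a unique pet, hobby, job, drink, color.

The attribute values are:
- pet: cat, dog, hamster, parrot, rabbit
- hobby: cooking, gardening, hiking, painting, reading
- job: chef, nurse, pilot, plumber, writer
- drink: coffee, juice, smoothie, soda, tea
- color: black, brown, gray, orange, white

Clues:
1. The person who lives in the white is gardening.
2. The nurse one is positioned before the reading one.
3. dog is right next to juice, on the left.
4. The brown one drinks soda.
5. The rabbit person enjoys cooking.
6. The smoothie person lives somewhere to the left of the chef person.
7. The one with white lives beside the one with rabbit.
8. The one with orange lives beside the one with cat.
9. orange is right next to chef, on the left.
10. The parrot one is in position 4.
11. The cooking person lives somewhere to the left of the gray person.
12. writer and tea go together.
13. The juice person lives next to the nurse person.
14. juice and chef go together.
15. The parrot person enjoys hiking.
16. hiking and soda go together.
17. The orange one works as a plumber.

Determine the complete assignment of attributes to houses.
Solution:

House | Pet | Hobby | Job | Drink | Color
-----------------------------------------
  1   | dog | painting | plumber | smoothie | orange
  2   | cat | gardening | chef | juice | white
  3   | rabbit | cooking | nurse | coffee | black
  4   | parrot | hiking | pilot | soda | brown
  5   | hamster | reading | writer | tea | gray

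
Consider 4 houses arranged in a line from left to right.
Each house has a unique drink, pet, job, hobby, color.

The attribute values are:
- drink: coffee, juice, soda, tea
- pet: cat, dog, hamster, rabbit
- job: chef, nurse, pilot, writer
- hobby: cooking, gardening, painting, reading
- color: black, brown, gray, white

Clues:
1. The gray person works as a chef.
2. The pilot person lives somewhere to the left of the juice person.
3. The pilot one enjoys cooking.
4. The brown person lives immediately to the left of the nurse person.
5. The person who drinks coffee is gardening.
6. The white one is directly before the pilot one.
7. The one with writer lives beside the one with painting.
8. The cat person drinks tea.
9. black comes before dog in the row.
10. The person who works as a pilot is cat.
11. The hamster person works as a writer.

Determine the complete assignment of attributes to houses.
Solution:

House | Drink | Pet | Job | Hobby | Color
-----------------------------------------
  1   | coffee | hamster | writer | gardening | brown
  2   | soda | rabbit | nurse | painting | white
  3   | tea | cat | pilot | cooking | black
  4   | juice | dog | chef | reading | gray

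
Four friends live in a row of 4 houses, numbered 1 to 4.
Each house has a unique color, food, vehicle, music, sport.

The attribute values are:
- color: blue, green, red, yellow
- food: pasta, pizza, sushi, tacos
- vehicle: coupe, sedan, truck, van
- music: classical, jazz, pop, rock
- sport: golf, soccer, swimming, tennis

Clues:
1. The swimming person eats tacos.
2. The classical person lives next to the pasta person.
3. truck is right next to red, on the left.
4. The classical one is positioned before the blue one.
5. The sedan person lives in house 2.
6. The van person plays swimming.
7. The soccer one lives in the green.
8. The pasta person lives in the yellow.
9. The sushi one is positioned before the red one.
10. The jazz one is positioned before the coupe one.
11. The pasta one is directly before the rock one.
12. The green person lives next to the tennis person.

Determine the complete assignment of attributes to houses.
Solution:

House | Color | Food | Vehicle | Music | Sport
----------------------------------------------
  1   | green | sushi | truck | jazz | soccer
  2   | red | pizza | sedan | classical | tennis
  3   | yellow | pasta | coupe | pop | golf
  4   | blue | tacos | van | rock | swimming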